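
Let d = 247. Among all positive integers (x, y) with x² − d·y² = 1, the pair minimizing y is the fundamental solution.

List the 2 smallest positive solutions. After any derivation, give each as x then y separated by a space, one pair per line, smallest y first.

[15; 1,2,1,1,9,1,9,1,1,2,1,30] for √247; ℓ=12 ⇒ convergent index 11
a_0=15:  p_0=15·1+0=15,  q_0=15·0+1=1
a_1=1:  p_1=1·15+1=16,  q_1=1·1+0=1
a_2=2:  p_2=2·16+15=47,  q_2=2·1+1=3
…
a_5=9:  p_5=9·110+63=1053,  q_5=9·7+4=67
a_6=1:  p_6=1·1053+110=1163,  q_6=1·67+7=74
…
a_9=1:  p_9=1·12683+11520=24203,  q_9=1·807+733=1540
a_10=2:  p_10=2·24203+12683=61089,  q_10=2·1540+807=3887
a_11=1:  p_11=1·61089+24203=85292,  q_11=1·3887+1540=5427
fundamental: x₁=85292, y₁=5427  (since 7274725264 − 247·29452329 = 1)
(x_2, y_2) = (85292·85292 + 247·5427·5427, 85292·5427 + 5427·85292) = (14549450527, 925759368)

85292 5427
14549450527 925759368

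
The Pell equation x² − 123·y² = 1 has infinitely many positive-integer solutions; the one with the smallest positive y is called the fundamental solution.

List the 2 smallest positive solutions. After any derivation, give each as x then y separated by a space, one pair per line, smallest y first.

122 11
29767 2684

√123 = [11; 11,22, …], period ℓ=2 (even) → k=1
a_0=11:  p_0=11·1+0=11,  q_0=11·0+1=1
a_1=11:  p_1=11·11+1=122,  q_1=11·1+0=11
fundamental: x₁=122, y₁=11  (since 14884 − 123·121 = 1)
n=2: (122,11)∘(122,11) = (122·122+123·11·11, 122·11+11·122) = (29767,2684)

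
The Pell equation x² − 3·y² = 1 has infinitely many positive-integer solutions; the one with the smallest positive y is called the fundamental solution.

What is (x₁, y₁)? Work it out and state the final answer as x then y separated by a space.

√3 = [1; 1,2, …], period ℓ=2 (even) → k=1
k=0  a_k=1  p_k/q_k = 1/1
k=1  a_k=1  p_k/q_k = 2/1
(x₁, y₁) = (2, 1);  2² − 3·1² = 1 ✓

2 1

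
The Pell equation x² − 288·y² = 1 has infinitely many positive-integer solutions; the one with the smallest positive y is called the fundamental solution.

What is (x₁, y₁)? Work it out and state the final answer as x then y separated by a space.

[16; 1,32] for √288; ℓ=2 ⇒ convergent index 1
k=0  a_k=16  p_k/q_k = 16/1
k=1  a_k=1  p_k/q_k = 17/1
(x₁, y₁) = (17, 1);  17² − 288·1² = 1 ✓

17 1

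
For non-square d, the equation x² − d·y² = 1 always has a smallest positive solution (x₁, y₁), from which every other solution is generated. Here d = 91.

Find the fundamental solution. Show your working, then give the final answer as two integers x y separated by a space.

1574 165

[9; 1,1,5,1,5,1,1,18] for √91; ℓ=8 ⇒ convergent index 7
a_0=9:  p_0=9·1+0=9,  q_0=9·0+1=1
…
a_2=1:  p_2=1·10+9=19,  q_2=1·1+1=2
…
a_4=1:  p_4=1·105+19=124,  q_4=1·11+2=13
a_5=5:  p_5=5·124+105=725,  q_5=5·13+11=76
a_6=1:  p_6=1·725+124=849,  q_6=1·76+13=89
a_7=1:  p_7=1·849+725=1574,  q_7=1·89+76=165
(x₁, y₁) = (1574, 165);  1574² − 91·165² = 1 ✓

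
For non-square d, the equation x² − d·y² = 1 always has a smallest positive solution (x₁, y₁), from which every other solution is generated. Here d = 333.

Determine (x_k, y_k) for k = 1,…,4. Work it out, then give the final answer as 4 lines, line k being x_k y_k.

[18; 4,36] for √333; ℓ=2 ⇒ convergent index 1
i=0: a=18 ⇒ p=18, q=1
i=1: a=4 ⇒ p=73, q=4
→ (73, 4).  Check: 73²=5329, 333·4²=5328, difference 1.
(x_2, y_2) = (73·73 + 333·4·4, 73·4 + 4·73) = (10657, 584)
(x_3, y_3) = (73·10657 + 333·4·584, 73·584 + 4·10657) = (1555849, 85260)
(x_4, y_4) = (73·1555849 + 333·4·85260, 73·85260 + 4·1555849) = (227143297, 12447376)

73 4
10657 584
1555849 85260
227143297 12447376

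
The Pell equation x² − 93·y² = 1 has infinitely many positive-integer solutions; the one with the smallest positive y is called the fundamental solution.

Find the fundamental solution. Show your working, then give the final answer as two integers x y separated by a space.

d=93: √d = [9; 1,1,1,4,6,4,1,1,1,18] (ℓ=10, even), read p_9/q_9
step 0: (9, 1)  from 9·(1,0) + (0,1)
step 1: (10, 1)  from 1·(9,1) + (1,0)
step 2: (19, 2)  from 1·(10,1) + (9,1)
step 3: (29, 3)  from 1·(19,2) + (10,1)
step 4: (135, 14)  from 4·(29,3) + (19,2)
step 5: (839, 87)  from 6·(135,14) + (29,3)
step 6: (3491, 362)  from 4·(839,87) + (135,14)
step 7: (4330, 449)  from 1·(3491,362) + (839,87)
step 8: (7821, 811)  from 1·(4330,449) + (3491,362)
step 9: (12151, 1260)  from 1·(7821,811) + (4330,449)
→ (12151, 1260).  Check: 12151²=147646801, 93·1260²=147646800, difference 1.

12151 1260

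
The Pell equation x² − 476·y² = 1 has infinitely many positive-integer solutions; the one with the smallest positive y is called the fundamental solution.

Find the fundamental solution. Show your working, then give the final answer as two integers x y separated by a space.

28799 1320

d=476: √d = [21; 1,4,2,10,2,4,1,42] (ℓ=8, even), read p_7/q_7
step 0: (21, 1)  from 21·(1,0) + (0,1)
…
step 2: (109, 5)  from 4·(22,1) + (21,1)
…
step 5: (5258, 241)  from 2·(2509,115) + (240,11)
step 6: (23541, 1079)  from 4·(5258,241) + (2509,115)
step 7: (28799, 1320)  from 1·(23541,1079) + (5258,241)
(x₁, y₁) = (28799, 1320);  28799² − 476·1320² = 1 ✓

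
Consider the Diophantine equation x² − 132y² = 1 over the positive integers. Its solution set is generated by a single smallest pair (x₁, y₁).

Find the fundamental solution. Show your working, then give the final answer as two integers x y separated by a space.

23 2

d=132: √d = [11; 2,22] (ℓ=2, even), read p_1/q_1
a_0=11:  p_0=11·1+0=11,  q_0=11·0+1=1
a_1=2:  p_1=2·11+1=23,  q_1=2·1+0=2
(x₁, y₁) = (23, 2);  23² − 132·2² = 1 ✓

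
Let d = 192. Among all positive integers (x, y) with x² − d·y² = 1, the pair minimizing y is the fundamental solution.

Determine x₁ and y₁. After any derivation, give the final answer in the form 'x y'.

97 7

√192 → a₀=13, period (1,5,1,26); ℓ=4 even so k=3
i=0: a=13 ⇒ p=13, q=1
i=1: a=1 ⇒ p=14, q=1
i=2: a=5 ⇒ p=83, q=6
i=3: a=1 ⇒ p=97, q=7
→ (97, 7).  Check: 97²=9409, 192·7²=9408, difference 1.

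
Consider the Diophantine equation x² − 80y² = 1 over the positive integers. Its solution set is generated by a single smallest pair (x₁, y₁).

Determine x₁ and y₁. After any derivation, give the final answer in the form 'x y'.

9 1

d=80: √d = [8; 1,16] (ℓ=2, even), read p_1/q_1
i=0: a=8 ⇒ p=8, q=1
i=1: a=1 ⇒ p=9, q=1
(x₁, y₁) = (9, 1);  9² − 80·1² = 1 ✓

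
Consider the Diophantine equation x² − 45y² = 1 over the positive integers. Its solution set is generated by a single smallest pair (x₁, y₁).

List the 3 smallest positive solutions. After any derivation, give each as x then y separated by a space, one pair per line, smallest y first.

161 24
51841 7728
16692641 2488392

d=45: √d = [6; 1,2,2,2,1,12] (ℓ=6, even), read p_5/q_5
a_0=6:  p_0=6·1+0=6,  q_0=6·0+1=1
…
a_4=2:  p_4=2·47+20=114,  q_4=2·7+3=17
a_5=1:  p_5=1·114+47=161,  q_5=1·17+7=24
(x₁, y₁) = (161, 24);  161² − 45·24² = 1 ✓
k=2:  x_2 = 161·161+45·24·24 = 51841,  y_2 = 161·24+24·161 = 7728
k=3:  x_3 = 161·51841+45·24·7728 = 16692641,  y_3 = 161·7728+24·51841 = 2488392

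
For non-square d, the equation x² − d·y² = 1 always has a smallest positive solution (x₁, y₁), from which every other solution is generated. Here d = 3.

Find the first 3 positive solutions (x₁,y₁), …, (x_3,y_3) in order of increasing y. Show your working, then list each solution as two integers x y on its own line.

√3 = [1; 1,2, …], period ℓ=2 (even) → k=1
k=0  a_k=1  p_k/q_k = 1/1
k=1  a_k=1  p_k/q_k = 2/1
→ (2, 1).  Check: 2²=4, 3·1²=3, difference 1.
(x_2, y_2) = (2·2 + 3·1·1, 2·1 + 1·2) = (7, 4)
(x_3, y_3) = (2·7 + 3·1·4, 2·4 + 1·7) = (26, 15)

2 1
7 4
26 15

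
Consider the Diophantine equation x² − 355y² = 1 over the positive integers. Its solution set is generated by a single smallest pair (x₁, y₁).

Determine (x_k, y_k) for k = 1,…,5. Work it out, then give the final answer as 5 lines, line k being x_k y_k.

954809 50676
1823320452961 96771801768
3481845556741524089 184797174548553948
6648994948371812427335041 352892010866963721270096
12697040435316401858305944800249 673888936007564730309809629380

[18; 1,5,3,3,1,6,1,3,3,5,1,36] for √355; ℓ=12 ⇒ convergent index 11
i=0: a=18 ⇒ p=18, q=1
…
i=2: a=5 ⇒ p=113, q=6
i=3: a=3 ⇒ p=358, q=19
i=4: a=3 ⇒ p=1187, q=63
i=5: a=1 ⇒ p=1545, q=82
i=6: a=6 ⇒ p=10457, q=555
i=7: a=1 ⇒ p=12002, q=637
i=8: a=3 ⇒ p=46463, q=2466
i=9: a=3 ⇒ p=151391, q=8035
i=10: a=5 ⇒ p=803418, q=42641
i=11: a=1 ⇒ p=954809, q=50676
fundamental: x₁=954809, y₁=50676  (since 911660226481 − 355·2568056976 = 1)
n=2: (954809,50676)∘(954809,50676) = (954809·954809+355·50676·50676, 954809·50676+50676·954809) = (1823320452961,96771801768)
n=3: (1823320452961,96771801768)∘(954809,50676) = (954809·1823320452961+355·50676·96771801768, 954809·96771801768+50676·1823320452961) = (3481845556741524089,184797174548553948)
n=4: (3481845556741524089,184797174548553948)∘(954809,50676) = (954809·3481845556741524089+355·50676·184797174548553948, 954809·184797174548553948+50676·3481845556741524089) = (6648994948371812427335041,352892010866963721270096)
n=5: (6648994948371812427335041,352892010866963721270096)∘(954809,50676) = (954809·6648994948371812427335041+355·50676·352892010866963721270096, 954809·352892010866963721270096+50676·6648994948371812427335041) = (12697040435316401858305944800249,673888936007564730309809629380)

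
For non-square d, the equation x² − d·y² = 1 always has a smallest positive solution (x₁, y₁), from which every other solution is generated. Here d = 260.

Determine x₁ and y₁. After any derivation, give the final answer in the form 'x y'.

[16; 8,32] for √260; ℓ=2 ⇒ convergent index 1
step 0: (16, 1)  from 16·(1,0) + (0,1)
step 1: (129, 8)  from 8·(16,1) + (1,0)
→ (129, 8).  Check: 129²=16641, 260·8²=16640, difference 1.

129 8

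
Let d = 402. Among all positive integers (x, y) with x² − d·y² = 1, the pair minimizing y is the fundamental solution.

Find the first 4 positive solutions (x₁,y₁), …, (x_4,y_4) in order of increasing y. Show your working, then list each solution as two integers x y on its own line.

√402 = [20; 20,40, …], period ℓ=2 (even) → k=1
i=0: a=20 ⇒ p=20, q=1
i=1: a=20 ⇒ p=401, q=20
(x₁, y₁) = (401, 20);  401² − 402·20² = 1 ✓
(x_2, y_2) = (401·401 + 402·20·20, 401·20 + 20·401) = (321601, 16040)
(x_3, y_3) = (401·321601 + 402·20·16040, 401·16040 + 20·321601) = (257923601, 12864060)
(x_4, y_4) = (401·257923601 + 402·20·12864060, 401·12864060 + 20·257923601) = (206854406401, 10316960080)

401 20
321601 16040
257923601 12864060
206854406401 10316960080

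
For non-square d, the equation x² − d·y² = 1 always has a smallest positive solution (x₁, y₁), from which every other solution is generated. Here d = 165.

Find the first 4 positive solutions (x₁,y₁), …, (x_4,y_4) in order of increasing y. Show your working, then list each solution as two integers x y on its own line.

[12; 1,5,2,5,1,24] for √165; ℓ=6 ⇒ convergent index 5
step 0: (12, 1)  from 12·(1,0) + (0,1)
…
step 4: (912, 71)  from 5·(167,13) + (77,6)
step 5: (1079, 84)  from 1·(912,71) + (167,13)
→ (1079, 84).  Check: 1079²=1164241, 165·84²=1164240, difference 1.
k=2:  x_2 = 1079·1079+165·84·84 = 2328481,  y_2 = 1079·84+84·1079 = 181272
k=3:  x_3 = 1079·2328481+165·84·181272 = 5024860919,  y_3 = 1079·181272+84·2328481 = 391184892
k=4:  x_4 = 1079·5024860919+165·84·391184892 = 10843647534721,  y_4 = 1079·391184892+84·5024860919 = 844176815664

1079 84
2328481 181272
5024860919 391184892
10843647534721 844176815664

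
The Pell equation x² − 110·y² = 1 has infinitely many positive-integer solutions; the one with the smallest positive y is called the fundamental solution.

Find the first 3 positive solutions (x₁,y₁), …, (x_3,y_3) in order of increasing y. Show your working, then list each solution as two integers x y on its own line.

21 2
881 84
36981 3526

d=110: √d = [10; 2,20] (ℓ=2, even), read p_1/q_1
step 0: (10, 1)  from 10·(1,0) + (0,1)
step 1: (21, 2)  from 2·(10,1) + (1,0)
→ (21, 2).  Check: 21²=441, 110·2²=440, difference 1.
(x_2, y_2) = (21·21 + 110·2·2, 21·2 + 2·21) = (881, 84)
(x_3, y_3) = (21·881 + 110·2·84, 21·84 + 2·881) = (36981, 3526)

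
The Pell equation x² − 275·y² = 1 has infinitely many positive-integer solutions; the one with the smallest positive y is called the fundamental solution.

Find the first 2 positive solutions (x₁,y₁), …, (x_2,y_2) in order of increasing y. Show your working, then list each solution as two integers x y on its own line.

199 12
79201 4776

√275 = [16; 1,1,2,1,1,32, …], period ℓ=6 (even) → k=5
step 0: (16, 1)  from 16·(1,0) + (0,1)
…
step 2: (33, 2)  from 1·(17,1) + (16,1)
step 3: (83, 5)  from 2·(33,2) + (17,1)
step 4: (116, 7)  from 1·(83,5) + (33,2)
step 5: (199, 12)  from 1·(116,7) + (83,5)
(x₁, y₁) = (199, 12);  199² − 275·12² = 1 ✓
(x_2, y_2) = (199·199 + 275·12·12, 199·12 + 12·199) = (79201, 4776)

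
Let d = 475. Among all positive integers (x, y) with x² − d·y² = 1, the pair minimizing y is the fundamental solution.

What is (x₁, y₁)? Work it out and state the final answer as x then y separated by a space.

[21; 1,3,1,6,2,6,1,3,1,42] for √475; ℓ=10 ⇒ convergent index 9
i=0: a=21 ⇒ p=21, q=1
…
i=5: a=2 ⇒ p=1591, q=73
…
i=7: a=1 ⇒ p=11878, q=545
i=8: a=3 ⇒ p=45921, q=2107
i=9: a=1 ⇒ p=57799, q=2652
→ (57799, 2652).  Check: 57799²=3340724401, 475·2652²=3340724400, difference 1.

57799 2652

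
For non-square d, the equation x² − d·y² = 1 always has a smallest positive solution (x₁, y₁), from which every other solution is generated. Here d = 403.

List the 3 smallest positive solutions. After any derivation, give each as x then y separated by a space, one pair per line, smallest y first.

√403 → a₀=20, period (13,2,1,3,1,3,1,2,13,40); ℓ=10 even so k=9
step 0: (20, 1)  from 20·(1,0) + (0,1)
…
step 2: (542, 27)  from 2·(261,13) + (20,1)
…
step 5: (3754, 187)  from 1·(2951,147) + (803,40)
step 6: (14213, 708)  from 3·(3754,187) + (2951,147)
…
step 8: (50147, 2498)  from 2·(17967,895) + (14213,708)
step 9: (669878, 33369)  from 13·(50147,2498) + (17967,895)
(x₁, y₁) = (669878, 33369);  669878² − 403·33369² = 1 ✓
(x_2, y_2) = (669878·669878 + 403·33369·33369, 669878·33369 + 33369·669878) = (897473069767, 44706317964)
(x_3, y_3) = (669878·897473069767 + 403·33369·44706317964, 669878·44706317964 + 33369·897473069767) = (1202394930058086974, 59895557730143415)

669878 33369
897473069767 44706317964
1202394930058086974 59895557730143415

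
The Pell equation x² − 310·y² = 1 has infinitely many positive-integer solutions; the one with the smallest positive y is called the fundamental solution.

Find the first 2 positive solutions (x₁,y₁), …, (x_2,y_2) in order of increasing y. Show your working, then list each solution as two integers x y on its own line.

√310 = [17; 1,1,1,1,5,…,1,1,34, …], period ℓ=16 (even) → k=15
a_0=17:  p_0=17·1+0=17,  q_0=17·0+1=1
…
a_6=3:  p_6=3·493+88=1567,  q_6=3·28+5=89
…
a_14=1:  p_14=1·333702+181315=515017,  q_14=1·18953+10298=29251
a_15=1:  p_15=1·515017+333702=848719,  q_15=1·29251+18953=48204
(x₁, y₁) = (848719, 48204);  848719² − 310·48204² = 1 ✓
k=2:  x_2 = 848719·848719+310·48204·48204 = 1440647881921,  y_2 = 848719·48204+48204·848719 = 81823301352

848719 48204
1440647881921 81823301352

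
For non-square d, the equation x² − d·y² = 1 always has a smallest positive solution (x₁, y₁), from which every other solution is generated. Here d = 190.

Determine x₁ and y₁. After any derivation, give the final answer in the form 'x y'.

√190 = [13; 1,3,1,1,1,…,3,1,26, …], period ℓ=14 (even) → k=13
i=0: a=13 ⇒ p=13, q=1
i=1: a=1 ⇒ p=14, q=1
…
i=3: a=1 ⇒ p=69, q=5
…
i=6: a=2 ⇒ p=510, q=37
…
i=8: a=2 ⇒ p=2936, q=213
…
i=12: a=3 ⇒ p=40787, q=2959
i=13: a=1 ⇒ p=52021, q=3774
→ (52021, 3774).  Check: 52021²=2706184441, 190·3774²=2706184440, difference 1.

52021 3774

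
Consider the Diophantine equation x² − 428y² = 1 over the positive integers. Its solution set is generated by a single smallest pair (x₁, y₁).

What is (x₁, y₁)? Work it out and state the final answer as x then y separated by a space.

√428 = [20; 1,2,4,1,5,10,5,1,4,2,1,40, …], period ℓ=12 (even) → k=11
k=0  a_k=20  p_k/q_k = 20/1
k=1  a_k=1  p_k/q_k = 21/1
…
k=3  a_k=4  p_k/q_k = 269/13
k=4  a_k=1  p_k/q_k = 331/16
k=5  a_k=5  p_k/q_k = 1924/93
k=6  a_k=10  p_k/q_k = 19571/946
…
k=8  a_k=1  p_k/q_k = 119350/5769
…
k=10  a_k=2  p_k/q_k = 1273708/61567
k=11  a_k=1  p_k/q_k = 1850887/89466
→ (1850887, 89466).  Check: 1850887²=3425782686769, 428·89466²=3425782686768, difference 1.

1850887 89466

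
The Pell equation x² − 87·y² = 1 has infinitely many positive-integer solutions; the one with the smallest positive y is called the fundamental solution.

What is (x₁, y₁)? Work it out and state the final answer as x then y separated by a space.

28 3

[9; 3,18] for √87; ℓ=2 ⇒ convergent index 1
step 0: (9, 1)  from 9·(1,0) + (0,1)
step 1: (28, 3)  from 3·(9,1) + (1,0)
fundamental: x₁=28, y₁=3  (since 784 − 87·9 = 1)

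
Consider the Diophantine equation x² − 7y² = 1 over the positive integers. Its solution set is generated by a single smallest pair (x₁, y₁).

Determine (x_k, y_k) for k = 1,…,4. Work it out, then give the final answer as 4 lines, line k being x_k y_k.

8 3
127 48
2024 765
32257 12192

d=7: √d = [2; 1,1,1,4] (ℓ=4, even), read p_3/q_3
step 0: (2, 1)  from 2·(1,0) + (0,1)
…
step 2: (5, 2)  from 1·(3,1) + (2,1)
step 3: (8, 3)  from 1·(5,2) + (3,1)
fundamental: x₁=8, y₁=3  (since 64 − 7·9 = 1)
n=2: (8,3)∘(8,3) = (8·8+7·3·3, 8·3+3·8) = (127,48)
n=3: (127,48)∘(8,3) = (8·127+7·3·48, 8·48+3·127) = (2024,765)
n=4: (2024,765)∘(8,3) = (8·2024+7·3·765, 8·765+3·2024) = (32257,12192)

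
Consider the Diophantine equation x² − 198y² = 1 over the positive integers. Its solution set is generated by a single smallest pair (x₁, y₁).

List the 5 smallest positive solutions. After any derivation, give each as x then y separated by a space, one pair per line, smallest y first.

√198 → a₀=14, period (14,28); ℓ=2 even so k=1
i=0: a=14 ⇒ p=14, q=1
i=1: a=14 ⇒ p=197, q=14
→ (197, 14).  Check: 197²=38809, 198·14²=38808, difference 1.
(x_2, y_2) = (197·197 + 198·14·14, 197·14 + 14·197) = (77617, 5516)
(x_3, y_3) = (197·77617 + 198·14·5516, 197·5516 + 14·77617) = (30580901, 2173290)
(x_4, y_4) = (197·30580901 + 198·14·2173290, 197·2173290 + 14·30580901) = (12048797377, 856270744)
(x_5, y_5) = (197·12048797377 + 198·14·856270744, 197·856270744 + 14·12048797377) = (4747195585637, 337368499846)

197 14
77617 5516
30580901 2173290
12048797377 856270744
4747195585637 337368499846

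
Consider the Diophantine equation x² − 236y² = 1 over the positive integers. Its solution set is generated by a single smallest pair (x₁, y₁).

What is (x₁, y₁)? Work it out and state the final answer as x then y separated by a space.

[15; 2,1,3,5,1,6,1,5,3,1,2,30] for √236; ℓ=12 ⇒ convergent index 11
k=0  a_k=15  p_k/q_k = 15/1
…
k=2  a_k=1  p_k/q_k = 46/3
…
k=7  a_k=1  p_k/q_k = 8311/541
k=8  a_k=5  p_k/q_k = 48806/3177
…
k=10  a_k=1  p_k/q_k = 203535/13249
k=11  a_k=2  p_k/q_k = 561799/36570
→ (561799, 36570).  Check: 561799²=315618116401, 236·36570²=315618116400, difference 1.

561799 36570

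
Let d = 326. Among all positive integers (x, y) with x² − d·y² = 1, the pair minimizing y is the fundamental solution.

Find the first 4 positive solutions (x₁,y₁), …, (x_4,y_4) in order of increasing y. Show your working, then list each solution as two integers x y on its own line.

[18; 18,36] for √326; ℓ=2 ⇒ convergent index 1
step 0: (18, 1)  from 18·(1,0) + (0,1)
step 1: (325, 18)  from 18·(18,1) + (1,0)
fundamental: x₁=325, y₁=18  (since 105625 − 326·324 = 1)
(x_2, y_2) = (325·325 + 326·18·18, 325·18 + 18·325) = (211249, 11700)
(x_3, y_3) = (325·211249 + 326·18·11700, 325·11700 + 18·211249) = (137311525, 7604982)
(x_4, y_4) = (325·137311525 + 326·18·7604982, 325·7604982 + 18·137311525) = (89252280001, 4943226600)

325 18
211249 11700
137311525 7604982
89252280001 4943226600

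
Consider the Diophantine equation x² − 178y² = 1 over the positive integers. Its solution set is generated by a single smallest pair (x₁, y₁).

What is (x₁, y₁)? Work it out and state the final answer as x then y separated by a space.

1601 120

√178 = [13; 2,1,12,1,2,26, …], period ℓ=6 (even) → k=5
step 0: (13, 1)  from 13·(1,0) + (0,1)
step 1: (27, 2)  from 2·(13,1) + (1,0)
…
step 4: (547, 41)  from 1·(507,38) + (40,3)
step 5: (1601, 120)  from 2·(547,41) + (507,38)
→ (1601, 120).  Check: 1601²=2563201, 178·120²=2563200, difference 1.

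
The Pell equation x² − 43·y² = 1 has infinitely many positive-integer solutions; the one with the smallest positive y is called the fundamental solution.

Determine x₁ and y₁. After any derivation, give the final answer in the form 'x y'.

3482 531

√43 = [6; 1,1,3,1,5,1,3,1,1,12, …], period ℓ=10 (even) → k=9
k=0  a_k=6  p_k/q_k = 6/1
k=1  a_k=1  p_k/q_k = 7/1
…
k=3  a_k=3  p_k/q_k = 46/7
…
k=7  a_k=3  p_k/q_k = 1541/235
k=8  a_k=1  p_k/q_k = 1941/296
k=9  a_k=1  p_k/q_k = 3482/531
→ (3482, 531).  Check: 3482²=12124324, 43·531²=12124323, difference 1.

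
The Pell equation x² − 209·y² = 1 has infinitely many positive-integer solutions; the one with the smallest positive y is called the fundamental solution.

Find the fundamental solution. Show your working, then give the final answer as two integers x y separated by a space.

d=209: √d = [14; 2,5,3,2,3,5,2,28] (ℓ=8, even), read p_7/q_7
k=0  a_k=14  p_k/q_k = 14/1
k=1  a_k=2  p_k/q_k = 29/2
k=2  a_k=5  p_k/q_k = 159/11
k=3  a_k=3  p_k/q_k = 506/35
k=4  a_k=2  p_k/q_k = 1171/81
k=5  a_k=3  p_k/q_k = 4019/278
k=6  a_k=5  p_k/q_k = 21266/1471
k=7  a_k=2  p_k/q_k = 46551/3220
(x₁, y₁) = (46551, 3220);  46551² − 209·3220² = 1 ✓

46551 3220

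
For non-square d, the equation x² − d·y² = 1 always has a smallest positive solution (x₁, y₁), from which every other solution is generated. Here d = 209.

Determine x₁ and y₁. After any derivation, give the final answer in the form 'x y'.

[14; 2,5,3,2,3,5,2,28] for √209; ℓ=8 ⇒ convergent index 7
a_0=14:  p_0=14·1+0=14,  q_0=14·0+1=1
a_1=2:  p_1=2·14+1=29,  q_1=2·1+0=2
…
a_6=5:  p_6=5·4019+1171=21266,  q_6=5·278+81=1471
a_7=2:  p_7=2·21266+4019=46551,  q_7=2·1471+278=3220
fundamental: x₁=46551, y₁=3220  (since 2166995601 − 209·10368400 = 1)

46551 3220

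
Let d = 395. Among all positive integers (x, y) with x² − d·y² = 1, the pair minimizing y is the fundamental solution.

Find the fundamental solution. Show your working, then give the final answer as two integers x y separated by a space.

159 8

√395 = [19; 1,6,1,38, …], period ℓ=4 (even) → k=3
i=0: a=19 ⇒ p=19, q=1
i=1: a=1 ⇒ p=20, q=1
i=2: a=6 ⇒ p=139, q=7
i=3: a=1 ⇒ p=159, q=8
(x₁, y₁) = (159, 8);  159² − 395·8² = 1 ✓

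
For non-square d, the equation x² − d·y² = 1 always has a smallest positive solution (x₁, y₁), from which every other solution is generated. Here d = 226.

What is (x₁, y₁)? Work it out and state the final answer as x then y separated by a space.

[15; 30] for √226; ℓ=1 ⇒ convergent index 1
i=0: a=15 ⇒ p=15, q=1
i=1: a=30 ⇒ p=451, q=30
→ (451, 30).  Check: 451²=203401, 226·30²=203400, difference 1.

451 30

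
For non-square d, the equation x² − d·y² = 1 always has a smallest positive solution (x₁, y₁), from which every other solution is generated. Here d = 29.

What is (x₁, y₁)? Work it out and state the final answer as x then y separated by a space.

√29 = [5; 2,1,1,2,10, …], period ℓ=5 (odd) → k=9
step 0: (5, 1)  from 5·(1,0) + (0,1)
step 1: (11, 2)  from 2·(5,1) + (1,0)
step 2: (16, 3)  from 1·(11,2) + (5,1)
step 3: (27, 5)  from 1·(16,3) + (11,2)
step 4: (70, 13)  from 2·(27,5) + (16,3)
step 5: (727, 135)  from 10·(70,13) + (27,5)
…
step 7: (2251, 418)  from 1·(1524,283) + (727,135)
step 8: (3775, 701)  from 1·(2251,418) + (1524,283)
step 9: (9801, 1820)  from 2·(3775,701) + (2251,418)
(x₁, y₁) = (9801, 1820);  9801² − 29·1820² = 1 ✓

9801 1820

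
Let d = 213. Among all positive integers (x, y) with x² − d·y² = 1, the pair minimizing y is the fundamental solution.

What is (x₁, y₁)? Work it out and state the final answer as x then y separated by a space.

[14; 1,1,2,6,1,8,1,6,2,1,1,28] for √213; ℓ=12 ⇒ convergent index 11
i=0: a=14 ⇒ p=14, q=1
i=1: a=1 ⇒ p=15, q=1
…
i=3: a=2 ⇒ p=73, q=5
i=4: a=6 ⇒ p=467, q=32
…
i=6: a=8 ⇒ p=4787, q=328
i=7: a=1 ⇒ p=5327, q=365
…
i=10: a=1 ⇒ p=115574, q=7919
i=11: a=1 ⇒ p=194399, q=13320
(x₁, y₁) = (194399, 13320);  194399² − 213·13320² = 1 ✓

194399 13320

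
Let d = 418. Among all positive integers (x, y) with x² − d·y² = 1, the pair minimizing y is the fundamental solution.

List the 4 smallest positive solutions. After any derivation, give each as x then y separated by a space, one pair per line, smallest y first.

33857 1656
2292592897 112134384
155240635393601 7593067676520
10511964382749705217 514156984535740896

d=418: √d = [20; 2,4,20,4,2,40] (ℓ=6, even), read p_5/q_5
i=0: a=20 ⇒ p=20, q=1
…
i=4: a=4 ⇒ p=15068, q=737
i=5: a=2 ⇒ p=33857, q=1656
(x₁, y₁) = (33857, 1656);  33857² − 418·1656² = 1 ✓
(33857+1656√418)^2 = 2292592897 + 112134384√418
(33857+1656√418)^3 = 155240635393601 + 7593067676520√418
(33857+1656√418)^4 = 10511964382749705217 + 514156984535740896√418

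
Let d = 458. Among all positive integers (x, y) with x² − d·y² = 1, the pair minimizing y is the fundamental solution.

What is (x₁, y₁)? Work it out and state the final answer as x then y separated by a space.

d=458: √d = [21; 2,2,42] (ℓ=3, odd), read p_5/q_5
k=0  a_k=21  p_k/q_k = 21/1
…
k=4  a_k=2  p_k/q_k = 9181/429
k=5  a_k=2  p_k/q_k = 22899/1070
→ (22899, 1070).  Check: 22899²=524364201, 458·1070²=524364200, difference 1.

22899 1070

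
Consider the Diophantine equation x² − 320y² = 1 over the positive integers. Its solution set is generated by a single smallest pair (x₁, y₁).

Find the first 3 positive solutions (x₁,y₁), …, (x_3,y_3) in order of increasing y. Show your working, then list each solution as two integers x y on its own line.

161 9
51841 2898
16692641 933147

[17; 1,7,1,34] for √320; ℓ=4 ⇒ convergent index 3
step 0: (17, 1)  from 17·(1,0) + (0,1)
step 1: (18, 1)  from 1·(17,1) + (1,0)
step 2: (143, 8)  from 7·(18,1) + (17,1)
step 3: (161, 9)  from 1·(143,8) + (18,1)
→ (161, 9).  Check: 161²=25921, 320·9²=25920, difference 1.
k=2:  x_2 = 161·161+320·9·9 = 51841,  y_2 = 161·9+9·161 = 2898
k=3:  x_3 = 161·51841+320·9·2898 = 16692641,  y_3 = 161·2898+9·51841 = 933147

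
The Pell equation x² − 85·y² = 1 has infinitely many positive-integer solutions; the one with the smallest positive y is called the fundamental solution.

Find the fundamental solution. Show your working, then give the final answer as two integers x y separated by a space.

285769 30996

[9; 4,1,1,4,18] for √85; ℓ=5 ⇒ convergent index 9
k=0  a_k=9  p_k/q_k = 9/1
…
k=3  a_k=1  p_k/q_k = 83/9
k=4  a_k=4  p_k/q_k = 378/41
…
k=7  a_k=1  p_k/q_k = 34813/3776
k=8  a_k=1  p_k/q_k = 62739/6805
k=9  a_k=4  p_k/q_k = 285769/30996
→ (285769, 30996).  Check: 285769²=81663921361, 85·30996²=81663921360, difference 1.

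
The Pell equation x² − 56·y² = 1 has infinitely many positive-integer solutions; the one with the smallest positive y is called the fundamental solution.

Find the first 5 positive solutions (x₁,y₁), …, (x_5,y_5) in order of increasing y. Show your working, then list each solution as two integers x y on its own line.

15 2
449 60
13455 1798
403201 53880
12082575 1614602

[7; 2,14] for √56; ℓ=2 ⇒ convergent index 1
i=0: a=7 ⇒ p=7, q=1
i=1: a=2 ⇒ p=15, q=2
fundamental: x₁=15, y₁=2  (since 225 − 56·4 = 1)
(15+2√56)^2 = 449 + 60√56
(15+2√56)^3 = 13455 + 1798√56
(15+2√56)^4 = 403201 + 53880√56
(15+2√56)^5 = 12082575 + 1614602√56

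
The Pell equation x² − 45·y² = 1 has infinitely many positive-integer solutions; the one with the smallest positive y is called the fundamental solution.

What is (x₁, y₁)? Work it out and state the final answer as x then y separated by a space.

[6; 1,2,2,2,1,12] for √45; ℓ=6 ⇒ convergent index 5
step 0: (6, 1)  from 6·(1,0) + (0,1)
…
step 2: (20, 3)  from 2·(7,1) + (6,1)
…
step 4: (114, 17)  from 2·(47,7) + (20,3)
step 5: (161, 24)  from 1·(114,17) + (47,7)
(x₁, y₁) = (161, 24);  161² − 45·24² = 1 ✓

161 24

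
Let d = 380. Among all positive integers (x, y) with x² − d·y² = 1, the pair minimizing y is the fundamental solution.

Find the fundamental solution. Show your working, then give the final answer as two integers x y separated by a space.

[19; 2,38] for √380; ℓ=2 ⇒ convergent index 1
step 0: (19, 1)  from 19·(1,0) + (0,1)
step 1: (39, 2)  from 2·(19,1) + (1,0)
→ (39, 2).  Check: 39²=1521, 380·2²=1520, difference 1.

39 2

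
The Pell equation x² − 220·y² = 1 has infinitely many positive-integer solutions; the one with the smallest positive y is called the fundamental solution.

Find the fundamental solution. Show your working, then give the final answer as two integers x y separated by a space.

89 6

√220 → a₀=14, period (1,4,1,28); ℓ=4 even so k=3
i=0: a=14 ⇒ p=14, q=1
i=1: a=1 ⇒ p=15, q=1
i=2: a=4 ⇒ p=74, q=5
i=3: a=1 ⇒ p=89, q=6
(x₁, y₁) = (89, 6);  89² − 220·6² = 1 ✓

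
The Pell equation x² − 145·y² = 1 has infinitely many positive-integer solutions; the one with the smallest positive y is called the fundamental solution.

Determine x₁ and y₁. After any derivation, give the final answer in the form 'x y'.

d=145: √d = [12; 24] (ℓ=1, odd), read p_1/q_1
a_0=12:  p_0=12·1+0=12,  q_0=12·0+1=1
a_1=24:  p_1=24·12+1=289,  q_1=24·1+0=24
(x₁, y₁) = (289, 24);  289² − 145·24² = 1 ✓

289 24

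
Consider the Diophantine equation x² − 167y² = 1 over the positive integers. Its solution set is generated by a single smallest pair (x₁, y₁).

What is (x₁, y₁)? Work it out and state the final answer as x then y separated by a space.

√167 → a₀=12, period (1,11,1,24); ℓ=4 even so k=3
i=0: a=12 ⇒ p=12, q=1
…
i=2: a=11 ⇒ p=155, q=12
i=3: a=1 ⇒ p=168, q=13
→ (168, 13).  Check: 168²=28224, 167·13²=28223, difference 1.

168 13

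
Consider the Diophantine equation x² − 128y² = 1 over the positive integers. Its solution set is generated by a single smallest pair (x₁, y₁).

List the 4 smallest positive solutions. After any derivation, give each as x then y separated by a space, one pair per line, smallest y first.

d=128: √d = [11; 3,5,3,22] (ℓ=4, even), read p_3/q_3
k=0  a_k=11  p_k/q_k = 11/1
k=1  a_k=3  p_k/q_k = 34/3
k=2  a_k=5  p_k/q_k = 181/16
k=3  a_k=3  p_k/q_k = 577/51
→ (577, 51).  Check: 577²=332929, 128·51²=332928, difference 1.
(x_2, y_2) = (577·577 + 128·51·51, 577·51 + 51·577) = (665857, 58854)
(x_3, y_3) = (577·665857 + 128·51·58854, 577·58854 + 51·665857) = (768398401, 67917465)
(x_4, y_4) = (577·768398401 + 128·51·67917465, 577·67917465 + 51·768398401) = (886731088897, 78376695756)

577 51
665857 58854
768398401 67917465
886731088897 78376695756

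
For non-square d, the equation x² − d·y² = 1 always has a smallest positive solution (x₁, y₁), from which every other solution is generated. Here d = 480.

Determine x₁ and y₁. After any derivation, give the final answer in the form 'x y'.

[21; 1,9,1,42] for √480; ℓ=4 ⇒ convergent index 3
i=0: a=21 ⇒ p=21, q=1
…
i=2: a=9 ⇒ p=219, q=10
i=3: a=1 ⇒ p=241, q=11
(x₁, y₁) = (241, 11);  241² − 480·11² = 1 ✓

241 11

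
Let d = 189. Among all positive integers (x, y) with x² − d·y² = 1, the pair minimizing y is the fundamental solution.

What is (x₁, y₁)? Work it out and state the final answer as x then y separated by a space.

[13; 1,2,1,26] for √189; ℓ=4 ⇒ convergent index 3
a_0=13:  p_0=13·1+0=13,  q_0=13·0+1=1
a_1=1:  p_1=1·13+1=14,  q_1=1·1+0=1
a_2=2:  p_2=2·14+13=41,  q_2=2·1+1=3
a_3=1:  p_3=1·41+14=55,  q_3=1·3+1=4
(x₁, y₁) = (55, 4);  55² − 189·4² = 1 ✓

55 4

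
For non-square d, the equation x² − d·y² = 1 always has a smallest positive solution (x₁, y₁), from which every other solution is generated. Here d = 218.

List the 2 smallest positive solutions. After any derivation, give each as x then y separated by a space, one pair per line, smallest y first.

126003 8534
31753512017 2150619204

√218 = [14; 1,3,3,1,28, …], period ℓ=5 (odd) → k=9
k=0  a_k=14  p_k/q_k = 14/1
k=1  a_k=1  p_k/q_k = 15/1
k=2  a_k=3  p_k/q_k = 59/4
…
k=4  a_k=1  p_k/q_k = 251/17
k=5  a_k=28  p_k/q_k = 7220/489
k=6  a_k=1  p_k/q_k = 7471/506
k=7  a_k=3  p_k/q_k = 29633/2007
k=8  a_k=3  p_k/q_k = 96370/6527
k=9  a_k=1  p_k/q_k = 126003/8534
(x₁, y₁) = (126003, 8534);  126003² − 218·8534² = 1 ✓
(x_2, y_2) = (126003·126003 + 218·8534·8534, 126003·8534 + 8534·126003) = (31753512017, 2150619204)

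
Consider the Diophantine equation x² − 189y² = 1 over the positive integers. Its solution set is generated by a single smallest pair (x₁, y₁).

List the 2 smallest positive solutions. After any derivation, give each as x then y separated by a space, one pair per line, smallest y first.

55 4
6049 440

[13; 1,2,1,26] for √189; ℓ=4 ⇒ convergent index 3
step 0: (13, 1)  from 13·(1,0) + (0,1)
…
step 2: (41, 3)  from 2·(14,1) + (13,1)
step 3: (55, 4)  from 1·(41,3) + (14,1)
fundamental: x₁=55, y₁=4  (since 3025 − 189·16 = 1)
(55+4√189)^2 = 6049 + 440√189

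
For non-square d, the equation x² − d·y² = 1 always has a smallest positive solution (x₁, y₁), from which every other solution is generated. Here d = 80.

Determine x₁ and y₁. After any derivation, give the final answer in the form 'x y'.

[8; 1,16] for √80; ℓ=2 ⇒ convergent index 1
step 0: (8, 1)  from 8·(1,0) + (0,1)
step 1: (9, 1)  from 1·(8,1) + (1,0)
(x₁, y₁) = (9, 1);  9² − 80·1² = 1 ✓

9 1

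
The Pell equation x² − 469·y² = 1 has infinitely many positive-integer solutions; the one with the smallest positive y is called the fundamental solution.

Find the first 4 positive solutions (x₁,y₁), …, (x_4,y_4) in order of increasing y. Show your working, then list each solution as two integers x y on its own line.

137215 6336
37655912449 1738788480
10333912053241855 477175722560064
2835935484733506355201 130951333540419575040

√469 → a₀=21, period (1,1,1,10,6,10,1,1,1,42); ℓ=10 even so k=9
i=0: a=21 ⇒ p=21, q=1
…
i=2: a=1 ⇒ p=43, q=2
…
i=4: a=10 ⇒ p=693, q=32
…
i=6: a=10 ⇒ p=42923, q=1982
…
i=8: a=1 ⇒ p=90069, q=4159
i=9: a=1 ⇒ p=137215, q=6336
(x₁, y₁) = (137215, 6336);  137215² − 469·6336² = 1 ✓
(x_2, y_2) = (137215·137215 + 469·6336·6336, 137215·6336 + 6336·137215) = (37655912449, 1738788480)
(x_3, y_3) = (137215·37655912449 + 469·6336·1738788480, 137215·1738788480 + 6336·37655912449) = (10333912053241855, 477175722560064)
(x_4, y_4) = (137215·10333912053241855 + 469·6336·477175722560064, 137215·477175722560064 + 6336·10333912053241855) = (2835935484733506355201, 130951333540419575040)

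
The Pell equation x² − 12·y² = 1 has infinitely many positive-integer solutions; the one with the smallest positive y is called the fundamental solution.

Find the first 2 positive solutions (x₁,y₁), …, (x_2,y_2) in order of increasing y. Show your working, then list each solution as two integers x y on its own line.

√12 = [3; 2,6, …], period ℓ=2 (even) → k=1
step 0: (3, 1)  from 3·(1,0) + (0,1)
step 1: (7, 2)  from 2·(3,1) + (1,0)
fundamental: x₁=7, y₁=2  (since 49 − 12·4 = 1)
(x_2, y_2) = (7·7 + 12·2·2, 7·2 + 2·7) = (97, 28)

7 2
97 28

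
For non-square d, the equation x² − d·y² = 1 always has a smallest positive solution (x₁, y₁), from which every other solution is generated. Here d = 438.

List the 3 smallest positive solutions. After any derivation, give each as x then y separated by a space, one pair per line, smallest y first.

293 14
171697 8204
100614149 4807530

√438 → a₀=20, period (1,12,1,40); ℓ=4 even so k=3
step 0: (20, 1)  from 20·(1,0) + (0,1)
step 1: (21, 1)  from 1·(20,1) + (1,0)
step 2: (272, 13)  from 12·(21,1) + (20,1)
step 3: (293, 14)  from 1·(272,13) + (21,1)
(x₁, y₁) = (293, 14);  293² − 438·14² = 1 ✓
(293+14√438)^2 = 171697 + 8204√438
(293+14√438)^3 = 100614149 + 4807530√438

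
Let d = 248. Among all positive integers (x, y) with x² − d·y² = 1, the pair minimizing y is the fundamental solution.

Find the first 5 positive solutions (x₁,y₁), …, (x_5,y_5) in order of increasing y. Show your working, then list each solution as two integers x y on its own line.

[15; 1,2,1,30] for √248; ℓ=4 ⇒ convergent index 3
k=0  a_k=15  p_k/q_k = 15/1
…
k=2  a_k=2  p_k/q_k = 47/3
k=3  a_k=1  p_k/q_k = 63/4
(x₁, y₁) = (63, 4);  63² − 248·4² = 1 ✓
(x_2, y_2) = (63·63 + 248·4·4, 63·4 + 4·63) = (7937, 504)
(x_3, y_3) = (63·7937 + 248·4·504, 63·504 + 4·7937) = (999999, 63500)
(x_4, y_4) = (63·999999 + 248·4·63500, 63·63500 + 4·999999) = (125991937, 8000496)
(x_5, y_5) = (63·125991937 + 248·4·8000496, 63·8000496 + 4·125991937) = (15873984063, 1007998996)

63 4
7937 504
999999 63500
125991937 8000496
15873984063 1007998996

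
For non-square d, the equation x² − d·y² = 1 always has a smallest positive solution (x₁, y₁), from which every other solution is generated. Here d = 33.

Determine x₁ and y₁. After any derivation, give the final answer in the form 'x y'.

√33 = [5; 1,2,1,10, …], period ℓ=4 (even) → k=3
step 0: (5, 1)  from 5·(1,0) + (0,1)
step 1: (6, 1)  from 1·(5,1) + (1,0)
step 2: (17, 3)  from 2·(6,1) + (5,1)
step 3: (23, 4)  from 1·(17,3) + (6,1)
→ (23, 4).  Check: 23²=529, 33·4²=528, difference 1.

23 4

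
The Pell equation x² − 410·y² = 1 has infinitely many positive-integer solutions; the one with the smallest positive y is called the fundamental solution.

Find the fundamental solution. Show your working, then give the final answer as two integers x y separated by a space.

[20; 4,40] for √410; ℓ=2 ⇒ convergent index 1
step 0: (20, 1)  from 20·(1,0) + (0,1)
step 1: (81, 4)  from 4·(20,1) + (1,0)
→ (81, 4).  Check: 81²=6561, 410·4²=6560, difference 1.

81 4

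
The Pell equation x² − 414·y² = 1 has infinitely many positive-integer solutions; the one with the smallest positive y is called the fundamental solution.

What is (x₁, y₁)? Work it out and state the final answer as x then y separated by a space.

24335 1196

√414 = [20; 2,1,7,2,7,1,2,40, …], period ℓ=8 (even) → k=7
step 0: (20, 1)  from 20·(1,0) + (0,1)
step 1: (41, 2)  from 2·(20,1) + (1,0)
step 2: (61, 3)  from 1·(41,2) + (20,1)
…
step 5: (7447, 366)  from 7·(997,49) + (468,23)
step 6: (8444, 415)  from 1·(7447,366) + (997,49)
step 7: (24335, 1196)  from 2·(8444,415) + (7447,366)
(x₁, y₁) = (24335, 1196);  24335² − 414·1196² = 1 ✓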